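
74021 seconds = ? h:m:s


Hours: 74021 ÷ 3600 = 20 remainder 2021
Minutes: 2021 ÷ 60 = 33 remainder 41
Seconds: 41

20h 33m 41s


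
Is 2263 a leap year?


Rules: divisible by 4 AND (not by 100 OR by 400)
2263 ÷ 4 = 565 remainder 3 → not divisible by 4
Not divisible by 4 → not a leap year

No


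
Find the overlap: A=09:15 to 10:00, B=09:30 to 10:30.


30 minutes

Meeting A: 555-600 (in minutes from midnight)
Meeting B: 570-630
Overlap start = max(555, 570) = 570
Overlap end = min(600, 630) = 600
Overlap = max(0, 600 - 570) = 30 min


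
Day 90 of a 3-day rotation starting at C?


Shifts: A, B, C
Start: C (index 2)
Day 90: (2 + 90 - 1) mod 3
= 91 mod 3
= 1
Index 1 → shift B

Shift B


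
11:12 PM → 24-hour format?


23:12

Input: 11:12 PM
PM: 11 + 12 = 23


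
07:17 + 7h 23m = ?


14:40

Start: 437 minutes from midnight
Add: 443 minutes
Total: 880 minutes
Hours: 880 ÷ 60 = 14 remainder 40


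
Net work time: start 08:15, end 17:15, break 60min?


8h 0m (480 minutes)

Total time = (17×60+15) - (8×60+15)
= 1035 - 495 = 540 min
Minus break: 540 - 60 = 480 min
= 8h 0m


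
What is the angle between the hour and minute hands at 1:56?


Hour hand = 1×30 + 56×0.5 = 58.0°
Minute hand = 56×6 = 336°
Difference = |58.0 - 336| = 278.0°
Since > 180°: 360 - 278.0 = 82.0°

82.0°


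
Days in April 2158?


30 days

Month: April (month 4)
April has 30 days


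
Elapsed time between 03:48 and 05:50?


2h 2m

End time in minutes: 5×60 + 50 = 350
Start time in minutes: 3×60 + 48 = 228
Difference = 350 - 228 = 122 minutes
= 2 hours 2 minutes


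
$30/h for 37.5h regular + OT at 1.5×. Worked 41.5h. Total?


Regular: 37.5h × $30 = $1125.00
Overtime: 41.5 - 37.5 = 4.0h
OT pay: 4.0h × $30 × 1.5 = $180.00
Total = $1125.00 + $180.00 = $1305.00

$1305.00


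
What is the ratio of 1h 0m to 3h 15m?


4:13 (0.31)

Duration 1: 60 minutes
Duration 2: 195 minutes
Ratio = 60:195
GCD = 15
Simplified = 4:13
As a decimal: 4/13 ≈ 0.31


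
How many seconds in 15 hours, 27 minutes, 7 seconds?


Hours: 15 × 3600 = 54000
Minutes: 27 × 60 = 1620
Seconds: 7
Total = 54000 + 1620 + 7 = 55627

55627 seconds


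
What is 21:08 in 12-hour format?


Hour: 21
21 - 12 = 9 → PM

9:08 PM


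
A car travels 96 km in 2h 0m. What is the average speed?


48.0 km/h

Distance: 96 km
Time: 2 hours
Speed = 96 / 2 = 48.0 km/h


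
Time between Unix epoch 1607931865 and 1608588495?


Difference = 1608588495 - 1607931865 = 656630 seconds
In hours: 656630 / 3600 ≈ 182.4
In days: 656630 / 86400 ≈ 7.60

656630 seconds (182.4 hours / 7.60 days)


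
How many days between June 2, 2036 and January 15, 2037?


From June 2, 2036 to January 15, 2037
Rest of June 2036: 30 - 2 = 28
Full months: July 31, August 31, September 30, October 31, November 30, December 31
Days into January 2037: 15
Total = 28 + 31 + 31 + 30 + 31 + 30 + 31 + 15 = 227 days

227 days


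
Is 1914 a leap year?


Rules: divisible by 4 AND (not by 100 OR by 400)
1914 ÷ 4 = 478 remainder 2 → not divisible by 4
Not divisible by 4 → not a leap year

No


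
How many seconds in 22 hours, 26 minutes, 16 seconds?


80776 seconds

Hours: 22 × 3600 = 79200
Minutes: 26 × 60 = 1560
Seconds: 16
Total = 79200 + 1560 + 16 = 80776


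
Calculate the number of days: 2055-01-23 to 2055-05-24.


121 days

From January 23, 2055 to May 24, 2055
Rest of January 2055: 31 - 23 = 8
Full months: February 2055 28, March 31, April 30
Days into May 2055: 24
Total = 8 + 28 + 31 + 30 + 24 = 121 days


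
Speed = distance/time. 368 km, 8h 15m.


44.6 km/h

Distance: 368 km
Time: 8h 15m = 495 min = 495/60 = 33/4 hours
Speed = 368 ÷ (33/4) = 368 × 4 / 33 = 1472/33 ≈ 44.6 km/h


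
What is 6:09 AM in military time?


06:09

Input: 6:09 AM
AM hour stays: 6


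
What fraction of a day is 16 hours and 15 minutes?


Total minutes: 16×60 + 15 = 975
Day = 24×60 = 1440 minutes
Fraction = 975/1440 ≈ 0.6771
As a percentage: 975/1440 × 100 ≈ 67.71%

0.6771 (67.71%)


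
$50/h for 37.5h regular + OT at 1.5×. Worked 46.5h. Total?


$2550.00

Regular: 37.5h × $50 = $1875.00
Overtime: 46.5 - 37.5 = 9.0h
OT pay: 9.0h × $50 × 1.5 = $675.00
Total = $1875.00 + $675.00 = $2550.00


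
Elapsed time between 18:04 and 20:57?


End time in minutes: 20×60 + 57 = 1257
Start time in minutes: 18×60 + 4 = 1084
Difference = 1257 - 1084 = 173 minutes
= 2 hours 53 minutes

2h 53m


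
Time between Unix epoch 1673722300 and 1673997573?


275273 seconds (76.5 hours / 3.19 days)

Difference = 1673997573 - 1673722300 = 275273 seconds
In hours: 275273 / 3600 ≈ 76.5
In days: 275273 / 86400 ≈ 3.19


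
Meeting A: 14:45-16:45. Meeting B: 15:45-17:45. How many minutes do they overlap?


Meeting A: 885-1005 (in minutes from midnight)
Meeting B: 945-1065
Overlap start = max(885, 945) = 945
Overlap end = min(1005, 1065) = 1005
Overlap = max(0, 1005 - 945) = 60 min

60 minutes


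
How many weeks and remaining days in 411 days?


58 weeks 5 days

Weeks: 411 ÷ 7 = 58 remainder 5


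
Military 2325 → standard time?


Hour: 23
23 - 12 = 11 → PM

11:25 PM


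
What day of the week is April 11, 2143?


Thursday

Zeller's congruence:
q=11, m=4, k=43, j=21
h = (11 + ⌊13×5/5⌋ + 43 + ⌊43/4⌋ + ⌊21/4⌋ - 2×21) mod 7
= (11 + 13 + 43 + 10 + 5 - 42) mod 7
= 40 mod 7 = 5
h=5 → Thursday


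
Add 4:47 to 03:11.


07:58

Start: 191 minutes from midnight
Add: 287 minutes
Total: 478 minutes
Hours: 478 ÷ 60 = 7 remainder 58


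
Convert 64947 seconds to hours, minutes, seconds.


Hours: 64947 ÷ 3600 = 18 remainder 147
Minutes: 147 ÷ 60 = 2 remainder 27
Seconds: 27

18h 2m 27s


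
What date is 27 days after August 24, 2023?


September 20, 2023

Start: August 24, 2023
Add 27 days
August 24 → September 1: 31 - 24 + 1 = 8 days (27 - 8 = 19 left)
September 1 + 19 = September 20, 2023


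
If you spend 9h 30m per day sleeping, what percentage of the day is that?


Time: 570 minutes
Day: 1440 minutes
Percentage = (570/1440) × 100 ≈ 39.6%

39.6%


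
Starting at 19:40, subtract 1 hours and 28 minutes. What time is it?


18:12

Start: 1180 minutes from midnight
Subtract: 88 minutes
Remaining: 1180 - 88 = 1092
Hours: 18, Minutes: 12


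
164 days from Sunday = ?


Start: Sunday (index 6)
(6 + 164) mod 7
= 170 mod 7
= 2
Index 2 → Wednesday

Wednesday


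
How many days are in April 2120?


Month: April (month 4)
April has 30 days

30 days


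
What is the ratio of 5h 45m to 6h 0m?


23:24 (0.96)

Duration 1: 345 minutes
Duration 2: 360 minutes
Ratio = 345:360
GCD = 15
Simplified = 23:24
As a decimal: 23/24 ≈ 0.96


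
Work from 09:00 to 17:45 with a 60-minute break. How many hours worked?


Total time = (17×60+45) - (9×60+0)
= 1065 - 540 = 525 min
Minus break: 525 - 60 = 465 min
= 7h 45m

7h 45m (465 minutes)


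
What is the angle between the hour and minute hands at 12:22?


Hour hand (12 ≡ 0 on the dial): 0×30 + 22×0.5 = 11.0°
Minute hand = 22×6 = 132°
Difference = |11.0 - 132| = 121.0°

121.0°


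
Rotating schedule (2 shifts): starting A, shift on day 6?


Shift B

Shifts: A, B
Start: A (index 0)
Day 6: (0 + 6 - 1) mod 2
= 5 mod 2
= 1
Index 1 → shift B


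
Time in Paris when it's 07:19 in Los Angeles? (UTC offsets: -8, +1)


16:19

Time difference = UTC+1 - UTC-8 = +9 hours
New hour = (7 + 9) mod 24
= 16 mod 24 = 16
Minutes unchanged → 16:19


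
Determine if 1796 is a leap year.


Rules: divisible by 4 AND (not by 100 OR by 400)
1796 ÷ 4 = 449 exactly → divisible by 4
1796 ÷ 100 = 17 remainder 96 → not divisible by 100
Divisible by 4 but not by 100 → leap year

Yes


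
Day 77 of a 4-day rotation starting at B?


Shifts: A, B, C, D
Start: B (index 1)
Day 77: (1 + 77 - 1) mod 4
= 77 mod 4
= 1
Index 1 → shift B

Shift B


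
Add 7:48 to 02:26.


Start: 146 minutes from midnight
Add: 468 minutes
Total: 614 minutes
Hours: 614 ÷ 60 = 10 remainder 14

10:14


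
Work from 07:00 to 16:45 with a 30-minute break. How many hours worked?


9h 15m (555 minutes)

Total time = (16×60+45) - (7×60+0)
= 1005 - 420 = 585 min
Minus break: 585 - 30 = 555 min
= 9h 15m


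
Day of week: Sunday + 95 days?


Thursday

Start: Sunday (index 6)
(6 + 95) mod 7
= 101 mod 7
= 3
Index 3 → Thursday


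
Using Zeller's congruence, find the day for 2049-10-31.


Zeller's congruence:
q=31, m=10, k=49, j=20
h = (31 + ⌊13×11/5⌋ + 49 + ⌊49/4⌋ + ⌊20/4⌋ - 2×20) mod 7
= (31 + 28 + 49 + 12 + 5 - 40) mod 7
= 85 mod 7 = 1
h=1 → Sunday

Sunday


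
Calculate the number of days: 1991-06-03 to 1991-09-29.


118 days

From June 3, 1991 to September 29, 1991
Rest of June 1991: 30 - 3 = 27
Full months: July 31, August 31
Days into September 1991: 29
Total = 27 + 31 + 31 + 29 = 118 days


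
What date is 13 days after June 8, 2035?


Start: June 8, 2035
Add 13 days
June 8 + 13 = June 21, 2035

June 21, 2035


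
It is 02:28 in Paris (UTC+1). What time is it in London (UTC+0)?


Time difference = UTC+0 - UTC+1 = -1 hours
New hour = (2 -1) mod 24
= 1 mod 24 = 1
Minutes unchanged → 01:28

01:28


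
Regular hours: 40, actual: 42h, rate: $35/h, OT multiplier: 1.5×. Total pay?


Regular: 40h × $35 = $1400.00
Overtime: 42 - 40 = 2h
OT pay: 2h × $35 × 1.5 = $105.00
Total = $1400.00 + $105.00 = $1505.00

$1505.00


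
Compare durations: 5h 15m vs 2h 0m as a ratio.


21:8 (2.63)

Duration 1: 315 minutes
Duration 2: 120 minutes
Ratio = 315:120
GCD = 15
Simplified = 21:8
As a decimal: 21/8 ≈ 2.63


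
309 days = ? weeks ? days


44 weeks 1 days

Weeks: 309 ÷ 7 = 44 remainder 1


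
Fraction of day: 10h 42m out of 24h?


Total minutes: 10×60 + 42 = 642
Day = 24×60 = 1440 minutes
Fraction = 642/1440 ≈ 0.4458
As a percentage: 642/1440 × 100 ≈ 44.58%

0.4458 (44.58%)


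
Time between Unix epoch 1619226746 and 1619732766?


506020 seconds (140.6 hours / 5.86 days)

Difference = 1619732766 - 1619226746 = 506020 seconds
In hours: 506020 / 3600 ≈ 140.6
In days: 506020 / 86400 ≈ 5.86


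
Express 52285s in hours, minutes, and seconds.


14h 31m 25s

Hours: 52285 ÷ 3600 = 14 remainder 1885
Minutes: 1885 ÷ 60 = 31 remainder 25
Seconds: 25


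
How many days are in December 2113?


Month: December (month 12)
December has 31 days

31 days


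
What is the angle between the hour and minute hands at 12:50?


85.0°

Hour hand (12 ≡ 0 on the dial): 0×30 + 50×0.5 = 25.0°
Minute hand = 50×6 = 300°
Difference = |25.0 - 300| = 275.0°
Since > 180°: 360 - 275.0 = 85.0°


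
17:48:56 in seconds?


64136 seconds

Hours: 17 × 3600 = 61200
Minutes: 48 × 60 = 2880
Seconds: 56
Total = 61200 + 2880 + 56 = 64136


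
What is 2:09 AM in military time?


Input: 2:09 AM
AM hour stays: 2

02:09


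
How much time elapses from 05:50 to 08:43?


End time in minutes: 8×60 + 43 = 523
Start time in minutes: 5×60 + 50 = 350
Difference = 523 - 350 = 173 minutes
= 2 hours 53 minutes

2h 53m


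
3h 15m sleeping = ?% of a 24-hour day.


Time: 195 minutes
Day: 1440 minutes
Percentage = (195/1440) × 100 ≈ 13.5%

13.5%


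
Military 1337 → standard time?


1:37 PM

Hour: 13
13 - 12 = 1 → PM


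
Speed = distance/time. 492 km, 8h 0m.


61.5 km/h

Distance: 492 km
Time: 8 hours
Speed = 492 / 8 = 61.5 km/h


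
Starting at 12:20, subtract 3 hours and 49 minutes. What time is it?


Start: 740 minutes from midnight
Subtract: 229 minutes
Remaining: 740 - 229 = 511
Hours: 8, Minutes: 31

08:31


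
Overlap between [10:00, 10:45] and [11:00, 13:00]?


0 minutes

Meeting A: 600-645 (in minutes from midnight)
Meeting B: 660-780
Overlap start = max(600, 660) = 660
Overlap end = min(645, 780) = 645
Overlap = max(0, 645 - 660) = 0 min


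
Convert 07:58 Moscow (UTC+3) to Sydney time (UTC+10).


14:58

Time difference = UTC+10 - UTC+3 = +7 hours
New hour = (7 + 7) mod 24
= 14 mod 24 = 14
Minutes unchanged → 14:58


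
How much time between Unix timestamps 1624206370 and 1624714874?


Difference = 1624714874 - 1624206370 = 508504 seconds
In hours: 508504 / 3600 ≈ 141.3
In days: 508504 / 86400 ≈ 5.89

508504 seconds (141.3 hours / 5.89 days)


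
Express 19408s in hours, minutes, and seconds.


5h 23m 28s

Hours: 19408 ÷ 3600 = 5 remainder 1408
Minutes: 1408 ÷ 60 = 23 remainder 28
Seconds: 28


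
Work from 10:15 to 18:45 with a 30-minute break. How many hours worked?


8h 0m (480 minutes)

Total time = (18×60+45) - (10×60+15)
= 1125 - 615 = 510 min
Minus break: 510 - 30 = 480 min
= 8h 0m


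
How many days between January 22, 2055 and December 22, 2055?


From January 22, 2055 to December 22, 2055
Rest of January 2055: 31 - 22 = 9
Full months: February 2055 28, March 31, April 30, May 31, June 30, July 31, August 31, September 30, October 31, November 30
Days into December 2055: 22
Total = 9 + 28 + 31 + 30 + 31 + 30 + 31 + 31 + 30 + 31 + 30 + 22 = 334 days

334 days


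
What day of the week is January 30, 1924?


Zeller's congruence:
q=30, m=13, k=23, j=19
h = (30 + ⌊13×14/5⌋ + 23 + ⌊23/4⌋ + ⌊19/4⌋ - 2×19) mod 7
= (30 + 36 + 23 + 5 + 4 - 38) mod 7
= 60 mod 7 = 4
h=4 → Wednesday

Wednesday


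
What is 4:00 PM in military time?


Input: 4:00 PM
PM: 4 + 12 = 16

16:00


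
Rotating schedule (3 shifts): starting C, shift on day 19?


Shifts: A, B, C
Start: C (index 2)
Day 19: (2 + 19 - 1) mod 3
= 20 mod 3
= 2
Index 2 → shift C

Shift C


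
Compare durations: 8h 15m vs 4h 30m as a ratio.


Duration 1: 495 minutes
Duration 2: 270 minutes
Ratio = 495:270
GCD = 45
Simplified = 11:6
As a decimal: 11/6 ≈ 1.83

11:6 (1.83)


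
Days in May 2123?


31 days

Month: May (month 5)
May has 31 days


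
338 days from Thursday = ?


Saturday

Start: Thursday (index 3)
(3 + 338) mod 7
= 341 mod 7
= 5
Index 5 → Saturday


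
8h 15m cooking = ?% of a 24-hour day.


34.4%

Time: 495 minutes
Day: 1440 minutes
Percentage = (495/1440) × 100 ≈ 34.4%


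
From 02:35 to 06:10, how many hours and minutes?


3h 35m

End time in minutes: 6×60 + 10 = 370
Start time in minutes: 2×60 + 35 = 155
Difference = 370 - 155 = 215 minutes
= 3 hours 35 minutes


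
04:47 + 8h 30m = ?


Start: 287 minutes from midnight
Add: 510 minutes
Total: 797 minutes
Hours: 797 ÷ 60 = 13 remainder 17

13:17


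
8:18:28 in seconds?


29908 seconds

Hours: 8 × 3600 = 28800
Minutes: 18 × 60 = 1080
Seconds: 28
Total = 28800 + 1080 + 28 = 29908


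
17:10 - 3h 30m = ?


Start: 1030 minutes from midnight
Subtract: 210 minutes
Remaining: 1030 - 210 = 820
Hours: 13, Minutes: 40

13:40


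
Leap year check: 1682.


No

Rules: divisible by 4 AND (not by 100 OR by 400)
1682 ÷ 4 = 420 remainder 2 → not divisible by 4
Not divisible by 4 → not a leap year


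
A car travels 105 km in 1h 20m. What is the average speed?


78.8 km/h

Distance: 105 km
Time: 1h 20m = 80 min = 80/60 = 4/3 hours
Speed = 105 ÷ (4/3) = 105 × 3 / 4 = 315/4 ≈ 78.8 km/h


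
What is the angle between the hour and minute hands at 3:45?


Hour hand = 3×30 + 45×0.5 = 112.5°
Minute hand = 45×6 = 270°
Difference = |112.5 - 270| = 157.5°

157.5°


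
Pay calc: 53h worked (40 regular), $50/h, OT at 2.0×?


Regular: 40h × $50 = $2000.00
Overtime: 53 - 40 = 13h
OT pay: 13h × $50 × 2.0 = $1300.00
Total = $2000.00 + $1300.00 = $3300.00

$3300.00


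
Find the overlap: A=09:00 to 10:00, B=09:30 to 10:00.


Meeting A: 540-600 (in minutes from midnight)
Meeting B: 570-600
Overlap start = max(540, 570) = 570
Overlap end = min(600, 600) = 600
Overlap = max(0, 600 - 570) = 30 min

30 minutes


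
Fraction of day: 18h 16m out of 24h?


Total minutes: 18×60 + 16 = 1096
Day = 24×60 = 1440 minutes
Fraction = 1096/1440 ≈ 0.7611
As a percentage: 1096/1440 × 100 ≈ 76.11%

0.7611 (76.11%)


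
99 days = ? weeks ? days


14 weeks 1 days

Weeks: 99 ÷ 7 = 14 remainder 1


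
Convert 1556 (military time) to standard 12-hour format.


3:56 PM

Hour: 15
15 - 12 = 3 → PM


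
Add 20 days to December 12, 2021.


Start: December 12, 2021
Add 20 days
December 12 → January 1: 31 - 12 + 1 = 20 days (20 - 20 = 0 left)
Land exactly on January 1, 2022

January 1, 2022


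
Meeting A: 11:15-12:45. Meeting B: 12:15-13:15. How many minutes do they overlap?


30 minutes

Meeting A: 675-765 (in minutes from midnight)
Meeting B: 735-795
Overlap start = max(675, 735) = 735
Overlap end = min(765, 795) = 765
Overlap = max(0, 765 - 735) = 30 min


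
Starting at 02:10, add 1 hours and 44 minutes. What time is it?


03:54

Start: 130 minutes from midnight
Add: 104 minutes
Total: 234 minutes
Hours: 234 ÷ 60 = 3 remainder 54


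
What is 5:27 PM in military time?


17:27

Input: 5:27 PM
PM: 5 + 12 = 17


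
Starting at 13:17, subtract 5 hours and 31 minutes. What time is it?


Start: 797 minutes from midnight
Subtract: 331 minutes
Remaining: 797 - 331 = 466
Hours: 7, Minutes: 46

07:46


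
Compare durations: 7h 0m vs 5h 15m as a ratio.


4:3 (1.33)

Duration 1: 420 minutes
Duration 2: 315 minutes
Ratio = 420:315
GCD = 105
Simplified = 4:3
As a decimal: 4/3 ≈ 1.33


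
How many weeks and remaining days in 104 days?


14 weeks 6 days

Weeks: 104 ÷ 7 = 14 remainder 6


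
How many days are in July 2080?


31 days

Month: July (month 7)
July has 31 days


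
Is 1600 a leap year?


Rules: divisible by 4 AND (not by 100 OR by 400)
1600 ÷ 4 = 400 exactly → divisible by 4
1600 ÷ 100 = 16 exactly → divisible by 100
1600 ÷ 400 = 4 exactly → divisible by 400
Divisible by 400 → leap year

Yes


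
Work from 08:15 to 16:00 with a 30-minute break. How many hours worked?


7h 15m (435 minutes)

Total time = (16×60+0) - (8×60+15)
= 960 - 495 = 465 min
Minus break: 465 - 30 = 435 min
= 7h 15m


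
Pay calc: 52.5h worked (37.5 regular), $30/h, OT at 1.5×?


Regular: 37.5h × $30 = $1125.00
Overtime: 52.5 - 37.5 = 15.0h
OT pay: 15.0h × $30 × 1.5 = $675.00
Total = $1125.00 + $675.00 = $1800.00

$1800.00


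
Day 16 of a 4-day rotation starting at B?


Shift A

Shifts: A, B, C, D
Start: B (index 1)
Day 16: (1 + 16 - 1) mod 4
= 16 mod 4
= 0
Index 0 → shift A


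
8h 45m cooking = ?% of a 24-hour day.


Time: 525 minutes
Day: 1440 minutes
Percentage = (525/1440) × 100 ≈ 36.5%

36.5%


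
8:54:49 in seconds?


32089 seconds

Hours: 8 × 3600 = 28800
Minutes: 54 × 60 = 3240
Seconds: 49
Total = 28800 + 3240 + 49 = 32089


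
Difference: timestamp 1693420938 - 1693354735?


Difference = 1693420938 - 1693354735 = 66203 seconds
In hours: 66203 / 3600 ≈ 18.4
In days: 66203 / 86400 ≈ 0.77

66203 seconds (18.4 hours / 0.77 days)


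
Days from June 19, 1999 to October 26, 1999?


From June 19, 1999 to October 26, 1999
Rest of June 1999: 30 - 19 = 11
Full months: July 31, August 31, September 30
Days into October 1999: 26
Total = 11 + 31 + 31 + 30 + 26 = 129 days

129 days


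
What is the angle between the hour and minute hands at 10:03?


76.5°

Hour hand = 10×30 + 3×0.5 = 301.5°
Minute hand = 3×6 = 18°
Difference = |301.5 - 18| = 283.5°
Since > 180°: 360 - 283.5 = 76.5°


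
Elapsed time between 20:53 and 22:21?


End time in minutes: 22×60 + 21 = 1341
Start time in minutes: 20×60 + 53 = 1253
Difference = 1341 - 1253 = 88 minutes
= 1 hours 28 minutes

1h 28m


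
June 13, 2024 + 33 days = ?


Start: June 13, 2024
Add 33 days
June 13 → July 1: 30 - 13 + 1 = 18 days (33 - 18 = 15 left)
July 1 + 15 = July 16, 2024

July 16, 2024


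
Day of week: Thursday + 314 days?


Wednesday

Start: Thursday (index 3)
(3 + 314) mod 7
= 317 mod 7
= 2
Index 2 → Wednesday


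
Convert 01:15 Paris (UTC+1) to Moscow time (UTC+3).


Time difference = UTC+3 - UTC+1 = +2 hours
New hour = (1 + 2) mod 24
= 3 mod 24 = 3
Minutes unchanged → 03:15

03:15


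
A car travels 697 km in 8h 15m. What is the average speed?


Distance: 697 km
Time: 8h 15m = 495 min = 495/60 = 33/4 hours
Speed = 697 ÷ (33/4) = 697 × 4 / 33 = 2788/33 ≈ 84.5 km/h

84.5 km/h


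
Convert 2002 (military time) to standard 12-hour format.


Hour: 20
20 - 12 = 8 → PM

8:02 PM


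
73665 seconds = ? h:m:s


Hours: 73665 ÷ 3600 = 20 remainder 1665
Minutes: 1665 ÷ 60 = 27 remainder 45
Seconds: 45

20h 27m 45s


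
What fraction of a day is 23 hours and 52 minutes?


Total minutes: 23×60 + 52 = 1432
Day = 24×60 = 1440 minutes
Fraction = 1432/1440 ≈ 0.9944
As a percentage: 1432/1440 × 100 ≈ 99.44%

0.9944 (99.44%)


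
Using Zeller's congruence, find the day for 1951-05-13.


Sunday

Zeller's congruence:
q=13, m=5, k=51, j=19
h = (13 + ⌊13×6/5⌋ + 51 + ⌊51/4⌋ + ⌊19/4⌋ - 2×19) mod 7
= (13 + 15 + 51 + 12 + 4 - 38) mod 7
= 57 mod 7 = 1
h=1 → Sunday


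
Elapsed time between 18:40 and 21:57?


End time in minutes: 21×60 + 57 = 1317
Start time in minutes: 18×60 + 40 = 1120
Difference = 1317 - 1120 = 197 minutes
= 3 hours 17 minutes

3h 17m


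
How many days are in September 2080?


30 days

Month: September (month 9)
September has 30 days


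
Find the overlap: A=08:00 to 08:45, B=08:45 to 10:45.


Meeting A: 480-525 (in minutes from midnight)
Meeting B: 525-645
Overlap start = max(480, 525) = 525
Overlap end = min(525, 645) = 525
Overlap = max(0, 525 - 525) = 0 min

0 minutes


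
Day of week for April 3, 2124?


Zeller's congruence:
q=3, m=4, k=24, j=21
h = (3 + ⌊13×5/5⌋ + 24 + ⌊24/4⌋ + ⌊21/4⌋ - 2×21) mod 7
= (3 + 13 + 24 + 6 + 5 - 42) mod 7
= 9 mod 7 = 2
h=2 → Monday

Monday


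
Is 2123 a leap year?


Rules: divisible by 4 AND (not by 100 OR by 400)
2123 ÷ 4 = 530 remainder 3 → not divisible by 4
Not divisible by 4 → not a leap year

No


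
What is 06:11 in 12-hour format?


6:11 AM

Hour: 6
6 < 12 → AM


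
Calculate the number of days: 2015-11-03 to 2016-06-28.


From November 3, 2015 to June 28, 2016
Rest of November 2015: 30 - 3 = 27
Full months: December 31, January 31, February 2016 29, March 31, April 30, May 31
Days into June 2016: 28
Total = 27 + 31 + 31 + 29 + 31 + 30 + 31 + 28 = 238 days

238 days


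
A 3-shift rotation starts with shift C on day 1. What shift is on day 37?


Shifts: A, B, C
Start: C (index 2)
Day 37: (2 + 37 - 1) mod 3
= 38 mod 3
= 2
Index 2 → shift C

Shift C


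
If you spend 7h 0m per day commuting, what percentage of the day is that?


29.2%

Time: 420 minutes
Day: 1440 minutes
Percentage = (420/1440) × 100 ≈ 29.2%


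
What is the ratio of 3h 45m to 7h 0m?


15:28 (0.54)

Duration 1: 225 minutes
Duration 2: 420 minutes
Ratio = 225:420
GCD = 15
Simplified = 15:28
As a decimal: 15/28 ≈ 0.54


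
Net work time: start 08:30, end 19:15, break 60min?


9h 45m (585 minutes)

Total time = (19×60+15) - (8×60+30)
= 1155 - 510 = 645 min
Minus break: 645 - 60 = 585 min
= 9h 45m


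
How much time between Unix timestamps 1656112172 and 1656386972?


274800 seconds (76.3 hours / 3.18 days)

Difference = 1656386972 - 1656112172 = 274800 seconds
In hours: 274800 / 3600 ≈ 76.3
In days: 274800 / 86400 ≈ 3.18


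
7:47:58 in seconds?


28078 seconds

Hours: 7 × 3600 = 25200
Minutes: 47 × 60 = 2820
Seconds: 58
Total = 25200 + 2820 + 58 = 28078


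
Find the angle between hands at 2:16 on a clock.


Hour hand = 2×30 + 16×0.5 = 68.0°
Minute hand = 16×6 = 96°
Difference = |68.0 - 96| = 28.0°

28.0°


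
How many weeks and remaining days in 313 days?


Weeks: 313 ÷ 7 = 44 remainder 5

44 weeks 5 days


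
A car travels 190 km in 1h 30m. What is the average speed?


126.7 km/h

Distance: 190 km
Time: 1h 30m = 90 min = 90/60 = 3/2 hours
Speed = 190 ÷ (3/2) = 190 × 2 / 3 = 380/3 ≈ 126.7 km/h


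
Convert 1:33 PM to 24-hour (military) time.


Input: 1:33 PM
PM: 1 + 12 = 13

13:33


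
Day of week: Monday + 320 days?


Start: Monday (index 0)
(0 + 320) mod 7
= 320 mod 7
= 5
Index 5 → Saturday

Saturday


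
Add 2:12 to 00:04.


Start: 4 minutes from midnight
Add: 132 minutes
Total: 136 minutes
Hours: 136 ÷ 60 = 2 remainder 16

02:16


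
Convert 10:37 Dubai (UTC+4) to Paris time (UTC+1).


Time difference = UTC+1 - UTC+4 = -3 hours
New hour = (10 -3) mod 24
= 7 mod 24 = 7
Minutes unchanged → 07:37

07:37


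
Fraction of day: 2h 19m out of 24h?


0.0965 (9.65%)

Total minutes: 2×60 + 19 = 139
Day = 24×60 = 1440 minutes
Fraction = 139/1440 ≈ 0.0965
As a percentage: 139/1440 × 100 ≈ 9.65%


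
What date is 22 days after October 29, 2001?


Start: October 29, 2001
Add 22 days
October 29 → November 1: 31 - 29 + 1 = 3 days (22 - 3 = 19 left)
November 1 + 19 = November 20, 2001

November 20, 2001


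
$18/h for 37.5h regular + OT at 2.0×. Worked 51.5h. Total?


Regular: 37.5h × $18 = $675.00
Overtime: 51.5 - 37.5 = 14.0h
OT pay: 14.0h × $18 × 2.0 = $504.00
Total = $675.00 + $504.00 = $1179.00

$1179.00


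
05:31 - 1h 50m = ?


03:41

Start: 331 minutes from midnight
Subtract: 110 minutes
Remaining: 331 - 110 = 221
Hours: 3, Minutes: 41


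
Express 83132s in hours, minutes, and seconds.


23h 5m 32s

Hours: 83132 ÷ 3600 = 23 remainder 332
Minutes: 332 ÷ 60 = 5 remainder 32
Seconds: 32


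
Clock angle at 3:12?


24.0°

Hour hand = 3×30 + 12×0.5 = 96.0°
Minute hand = 12×6 = 72°
Difference = |96.0 - 72| = 24.0°


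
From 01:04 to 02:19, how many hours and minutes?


End time in minutes: 2×60 + 19 = 139
Start time in minutes: 1×60 + 4 = 64
Difference = 139 - 64 = 75 minutes
= 1 hours 15 minutes

1h 15m


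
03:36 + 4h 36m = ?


Start: 216 minutes from midnight
Add: 276 minutes
Total: 492 minutes
Hours: 492 ÷ 60 = 8 remainder 12

08:12


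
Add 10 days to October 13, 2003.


October 23, 2003

Start: October 13, 2003
Add 10 days
October 13 + 10 = October 23, 2003


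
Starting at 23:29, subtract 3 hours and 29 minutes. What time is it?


Start: 1409 minutes from midnight
Subtract: 209 minutes
Remaining: 1409 - 209 = 1200
Hours: 20, Minutes: 0

20:00


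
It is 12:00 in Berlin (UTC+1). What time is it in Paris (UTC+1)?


Time difference = UTC+1 - UTC+1 = +0 hours
New hour = (12 + 0) mod 24
= 12 mod 24 = 12
Minutes unchanged → 12:00

12:00


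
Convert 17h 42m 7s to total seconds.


Hours: 17 × 3600 = 61200
Minutes: 42 × 60 = 2520
Seconds: 7
Total = 61200 + 2520 + 7 = 63727

63727 seconds


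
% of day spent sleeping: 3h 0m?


Time: 180 minutes
Day: 1440 minutes
Percentage = (180/1440) × 100 = 12.5%

12.5%


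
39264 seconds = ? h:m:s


10h 54m 24s

Hours: 39264 ÷ 3600 = 10 remainder 3264
Minutes: 3264 ÷ 60 = 54 remainder 24
Seconds: 24


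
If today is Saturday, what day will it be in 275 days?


Start: Saturday (index 5)
(5 + 275) mod 7
= 280 mod 7
= 0
Index 0 → Monday

Monday


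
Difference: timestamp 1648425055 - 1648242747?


182308 seconds (50.6 hours / 2.11 days)

Difference = 1648425055 - 1648242747 = 182308 seconds
In hours: 182308 / 3600 ≈ 50.6
In days: 182308 / 86400 ≈ 2.11


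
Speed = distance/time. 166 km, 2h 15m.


Distance: 166 km
Time: 2h 15m = 135 min = 135/60 = 9/4 hours
Speed = 166 ÷ (9/4) = 166 × 4 / 9 = 664/9 ≈ 73.8 km/h

73.8 km/h


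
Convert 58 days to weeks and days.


Weeks: 58 ÷ 7 = 8 remainder 2

8 weeks 2 days


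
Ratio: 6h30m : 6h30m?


Duration 1: 390 minutes
Duration 2: 390 minutes
Ratio = 390:390
GCD = 390
Simplified = 1:1
As a decimal: 1/1 = 1.00

1:1 (1.00)


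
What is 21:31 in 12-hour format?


9:31 PM

Hour: 21
21 - 12 = 9 → PM


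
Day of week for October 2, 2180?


Zeller's congruence:
q=2, m=10, k=80, j=21
h = (2 + ⌊13×11/5⌋ + 80 + ⌊80/4⌋ + ⌊21/4⌋ - 2×21) mod 7
= (2 + 28 + 80 + 20 + 5 - 42) mod 7
= 93 mod 7 = 2
h=2 → Monday

Monday


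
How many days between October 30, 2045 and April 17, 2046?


169 days

From October 30, 2045 to April 17, 2046
Rest of October 2045: 31 - 30 = 1
Full months: November 30, December 31, January 31, February 2046 28, March 31
Days into April 2046: 17
Total = 1 + 30 + 31 + 31 + 28 + 31 + 17 = 169 days


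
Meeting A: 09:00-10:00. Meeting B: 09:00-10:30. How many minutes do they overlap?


Meeting A: 540-600 (in minutes from midnight)
Meeting B: 540-630
Overlap start = max(540, 540) = 540
Overlap end = min(600, 630) = 600
Overlap = max(0, 600 - 540) = 60 min

60 minutes


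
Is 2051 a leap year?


Rules: divisible by 4 AND (not by 100 OR by 400)
2051 ÷ 4 = 512 remainder 3 → not divisible by 4
Not divisible by 4 → not a leap year

No


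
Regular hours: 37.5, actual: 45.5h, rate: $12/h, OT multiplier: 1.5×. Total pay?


Regular: 37.5h × $12 = $450.00
Overtime: 45.5 - 37.5 = 8.0h
OT pay: 8.0h × $12 × 1.5 = $144.00
Total = $450.00 + $144.00 = $594.00

$594.00


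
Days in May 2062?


Month: May (month 5)
May has 31 days

31 days


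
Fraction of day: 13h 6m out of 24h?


0.5458 (54.58%)

Total minutes: 13×60 + 6 = 786
Day = 24×60 = 1440 minutes
Fraction = 786/1440 ≈ 0.5458
As a percentage: 786/1440 × 100 ≈ 54.58%


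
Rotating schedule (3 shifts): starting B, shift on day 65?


Shift C

Shifts: A, B, C
Start: B (index 1)
Day 65: (1 + 65 - 1) mod 3
= 65 mod 3
= 2
Index 2 → shift C


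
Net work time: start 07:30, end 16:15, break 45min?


8h 0m (480 minutes)

Total time = (16×60+15) - (7×60+30)
= 975 - 450 = 525 min
Minus break: 525 - 45 = 480 min
= 8h 0m


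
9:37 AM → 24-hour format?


Input: 9:37 AM
AM hour stays: 9

09:37


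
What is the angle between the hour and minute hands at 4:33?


61.5°

Hour hand = 4×30 + 33×0.5 = 136.5°
Minute hand = 33×6 = 198°
Difference = |136.5 - 198| = 61.5°


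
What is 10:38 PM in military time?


Input: 10:38 PM
PM: 10 + 12 = 22

22:38


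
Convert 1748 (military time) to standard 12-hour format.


5:48 PM

Hour: 17
17 - 12 = 5 → PM


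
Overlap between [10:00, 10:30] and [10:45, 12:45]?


0 minutes

Meeting A: 600-630 (in minutes from midnight)
Meeting B: 645-765
Overlap start = max(600, 645) = 645
Overlap end = min(630, 765) = 630
Overlap = max(0, 630 - 645) = 0 min


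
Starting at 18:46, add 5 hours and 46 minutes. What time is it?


00:32 (next day)

Start: 1126 minutes from midnight
Add: 346 minutes
Total: 1472 minutes
Hours: 1472 ÷ 60 = 24 remainder 32
24 ≥ 24 → 24 - 24 = 0 (next day)


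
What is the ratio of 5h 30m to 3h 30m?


11:7 (1.57)

Duration 1: 330 minutes
Duration 2: 210 minutes
Ratio = 330:210
GCD = 30
Simplified = 11:7
As a decimal: 11/7 ≈ 1.57


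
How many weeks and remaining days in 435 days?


Weeks: 435 ÷ 7 = 62 remainder 1

62 weeks 1 days


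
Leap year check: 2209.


Rules: divisible by 4 AND (not by 100 OR by 400)
2209 ÷ 4 = 552 remainder 1 → not divisible by 4
Not divisible by 4 → not a leap year

No


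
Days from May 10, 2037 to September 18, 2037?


131 days

From May 10, 2037 to September 18, 2037
Rest of May 2037: 31 - 10 = 21
Full months: June 30, July 31, August 31
Days into September 2037: 18
Total = 21 + 30 + 31 + 31 + 18 = 131 days


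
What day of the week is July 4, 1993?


Zeller's congruence:
q=4, m=7, k=93, j=19
h = (4 + ⌊13×8/5⌋ + 93 + ⌊93/4⌋ + ⌊19/4⌋ - 2×19) mod 7
= (4 + 20 + 93 + 23 + 4 - 38) mod 7
= 106 mod 7 = 1
h=1 → Sunday

Sunday


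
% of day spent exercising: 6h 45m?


28.1%

Time: 405 minutes
Day: 1440 minutes
Percentage = (405/1440) × 100 ≈ 28.1%


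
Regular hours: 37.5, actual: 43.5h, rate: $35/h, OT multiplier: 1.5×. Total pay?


$1627.50

Regular: 37.5h × $35 = $1312.50
Overtime: 43.5 - 37.5 = 6.0h
OT pay: 6.0h × $35 × 1.5 = $315.00
Total = $1312.50 + $315.00 = $1627.50


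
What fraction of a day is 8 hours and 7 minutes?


Total minutes: 8×60 + 7 = 487
Day = 24×60 = 1440 minutes
Fraction = 487/1440 ≈ 0.3382
As a percentage: 487/1440 × 100 ≈ 33.82%

0.3382 (33.82%)


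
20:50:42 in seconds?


Hours: 20 × 3600 = 72000
Minutes: 50 × 60 = 3000
Seconds: 42
Total = 72000 + 3000 + 42 = 75042

75042 seconds


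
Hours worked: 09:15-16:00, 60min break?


5h 45m (345 minutes)

Total time = (16×60+0) - (9×60+15)
= 960 - 555 = 405 min
Minus break: 405 - 60 = 345 min
= 5h 45m


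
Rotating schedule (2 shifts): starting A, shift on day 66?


Shifts: A, B
Start: A (index 0)
Day 66: (0 + 66 - 1) mod 2
= 65 mod 2
= 1
Index 1 → shift B

Shift B


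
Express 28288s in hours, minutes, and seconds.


7h 51m 28s

Hours: 28288 ÷ 3600 = 7 remainder 3088
Minutes: 3088 ÷ 60 = 51 remainder 28
Seconds: 28


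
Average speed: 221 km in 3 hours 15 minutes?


Distance: 221 km
Time: 3h 15m = 195 min = 195/60 = 13/4 hours
Speed = 221 ÷ (13/4) = 221 × 4 / 13 = 884/13 = 68.0 km/h

68.0 km/h


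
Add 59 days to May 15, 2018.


July 13, 2018

Start: May 15, 2018
Add 59 days
May 15 → June 1: 31 - 15 + 1 = 17 days (59 - 17 = 42 left)
June 1 → July 1: 30 - 1 + 1 = 30 days (42 - 30 = 12 left)
July 1 + 12 = July 13, 2018


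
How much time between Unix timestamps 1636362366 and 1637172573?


Difference = 1637172573 - 1636362366 = 810207 seconds
In hours: 810207 / 3600 ≈ 225.1
In days: 810207 / 86400 ≈ 9.38

810207 seconds (225.1 hours / 9.38 days)


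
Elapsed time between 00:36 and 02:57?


2h 21m

End time in minutes: 2×60 + 57 = 177
Start time in minutes: 0×60 + 36 = 36
Difference = 177 - 36 = 141 minutes
= 2 hours 21 minutes


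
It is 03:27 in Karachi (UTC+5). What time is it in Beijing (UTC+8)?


Time difference = UTC+8 - UTC+5 = +3 hours
New hour = (3 + 3) mod 24
= 6 mod 24 = 6
Minutes unchanged → 06:27

06:27


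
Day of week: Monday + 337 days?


Start: Monday (index 0)
(0 + 337) mod 7
= 337 mod 7
= 1
Index 1 → Tuesday

Tuesday


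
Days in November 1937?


Month: November (month 11)
November has 30 days

30 days


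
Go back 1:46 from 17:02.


15:16

Start: 1022 minutes from midnight
Subtract: 106 minutes
Remaining: 1022 - 106 = 916
Hours: 15, Minutes: 16


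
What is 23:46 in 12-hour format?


11:46 PM

Hour: 23
23 - 12 = 11 → PM


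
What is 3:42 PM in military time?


Input: 3:42 PM
PM: 3 + 12 = 15

15:42


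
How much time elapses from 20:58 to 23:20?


2h 22m

End time in minutes: 23×60 + 20 = 1400
Start time in minutes: 20×60 + 58 = 1258
Difference = 1400 - 1258 = 142 minutes
= 2 hours 22 minutes


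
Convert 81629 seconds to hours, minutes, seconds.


22h 40m 29s

Hours: 81629 ÷ 3600 = 22 remainder 2429
Minutes: 2429 ÷ 60 = 40 remainder 29
Seconds: 29


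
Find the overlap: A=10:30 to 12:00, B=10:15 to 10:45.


Meeting A: 630-720 (in minutes from midnight)
Meeting B: 615-645
Overlap start = max(630, 615) = 630
Overlap end = min(720, 645) = 645
Overlap = max(0, 645 - 630) = 15 min

15 minutes


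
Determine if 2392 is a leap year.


Rules: divisible by 4 AND (not by 100 OR by 400)
2392 ÷ 4 = 598 exactly → divisible by 4
2392 ÷ 100 = 23 remainder 92 → not divisible by 100
Divisible by 4 but not by 100 → leap year

Yes


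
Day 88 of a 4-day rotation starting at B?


Shift A

Shifts: A, B, C, D
Start: B (index 1)
Day 88: (1 + 88 - 1) mod 4
= 88 mod 4
= 0
Index 0 → shift A


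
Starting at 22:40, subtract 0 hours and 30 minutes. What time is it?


22:10

Start: 1360 minutes from midnight
Subtract: 30 minutes
Remaining: 1360 - 30 = 1330
Hours: 22, Minutes: 10


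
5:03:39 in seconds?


18219 seconds

Hours: 5 × 3600 = 18000
Minutes: 3 × 60 = 180
Seconds: 39
Total = 18000 + 180 + 39 = 18219


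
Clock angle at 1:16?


Hour hand = 1×30 + 16×0.5 = 38.0°
Minute hand = 16×6 = 96°
Difference = |38.0 - 96| = 58.0°

58.0°


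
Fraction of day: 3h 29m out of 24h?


Total minutes: 3×60 + 29 = 209
Day = 24×60 = 1440 minutes
Fraction = 209/1440 ≈ 0.1451
As a percentage: 209/1440 × 100 ≈ 14.51%

0.1451 (14.51%)


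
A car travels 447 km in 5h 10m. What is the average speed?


Distance: 447 km
Time: 5h 10m = 310 min = 310/60 = 31/6 hours
Speed = 447 ÷ (31/6) = 447 × 6 / 31 = 2682/31 ≈ 86.5 km/h

86.5 km/h


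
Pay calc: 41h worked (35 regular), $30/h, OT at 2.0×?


Regular: 35h × $30 = $1050.00
Overtime: 41 - 35 = 6h
OT pay: 6h × $30 × 2.0 = $360.00
Total = $1050.00 + $360.00 = $1410.00

$1410.00


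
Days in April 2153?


30 days

Month: April (month 4)
April has 30 days


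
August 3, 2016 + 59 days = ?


October 1, 2016

Start: August 3, 2016
Add 59 days
August 3 → September 1: 31 - 3 + 1 = 29 days (59 - 29 = 30 left)
September 1 → October 1: 30 - 1 + 1 = 30 days (30 - 30 = 0 left)
Land exactly on October 1, 2016


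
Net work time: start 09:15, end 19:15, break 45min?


9h 15m (555 minutes)

Total time = (19×60+15) - (9×60+15)
= 1155 - 555 = 600 min
Minus break: 600 - 45 = 555 min
= 9h 15m


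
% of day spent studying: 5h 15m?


Time: 315 minutes
Day: 1440 minutes
Percentage = (315/1440) × 100 ≈ 21.9%

21.9%


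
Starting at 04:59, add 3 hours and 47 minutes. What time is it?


Start: 299 minutes from midnight
Add: 227 minutes
Total: 526 minutes
Hours: 526 ÷ 60 = 8 remainder 46

08:46


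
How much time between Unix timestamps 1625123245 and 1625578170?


454925 seconds (126.4 hours / 5.27 days)

Difference = 1625578170 - 1625123245 = 454925 seconds
In hours: 454925 / 3600 ≈ 126.4
In days: 454925 / 86400 ≈ 5.27


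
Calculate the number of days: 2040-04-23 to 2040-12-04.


225 days

From April 23, 2040 to December 4, 2040
Rest of April 2040: 30 - 23 = 7
Full months: May 31, June 30, July 31, August 31, September 30, October 31, November 30
Days into December 2040: 4
Total = 7 + 31 + 30 + 31 + 31 + 30 + 31 + 30 + 4 = 225 days


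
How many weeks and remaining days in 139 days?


19 weeks 6 days

Weeks: 139 ÷ 7 = 19 remainder 6


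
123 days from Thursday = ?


Start: Thursday (index 3)
(3 + 123) mod 7
= 126 mod 7
= 0
Index 0 → Monday

Monday


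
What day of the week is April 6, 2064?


Zeller's congruence:
q=6, m=4, k=64, j=20
h = (6 + ⌊13×5/5⌋ + 64 + ⌊64/4⌋ + ⌊20/4⌋ - 2×20) mod 7
= (6 + 13 + 64 + 16 + 5 - 40) mod 7
= 64 mod 7 = 1
h=1 → Sunday

Sunday


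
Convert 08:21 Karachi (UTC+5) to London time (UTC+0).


03:21

Time difference = UTC+0 - UTC+5 = -5 hours
New hour = (8 -5) mod 24
= 3 mod 24 = 3
Minutes unchanged → 03:21


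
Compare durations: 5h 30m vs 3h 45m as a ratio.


22:15 (1.47)

Duration 1: 330 minutes
Duration 2: 225 minutes
Ratio = 330:225
GCD = 15
Simplified = 22:15
As a decimal: 22/15 ≈ 1.47


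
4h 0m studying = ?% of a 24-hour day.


16.7%

Time: 240 minutes
Day: 1440 minutes
Percentage = (240/1440) × 100 ≈ 16.7%


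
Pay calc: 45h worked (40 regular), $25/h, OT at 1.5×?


$1187.50

Regular: 40h × $25 = $1000.00
Overtime: 45 - 40 = 5h
OT pay: 5h × $25 × 1.5 = $187.50
Total = $1000.00 + $187.50 = $1187.50


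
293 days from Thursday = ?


Start: Thursday (index 3)
(3 + 293) mod 7
= 296 mod 7
= 2
Index 2 → Wednesday

Wednesday


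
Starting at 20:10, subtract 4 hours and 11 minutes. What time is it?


15:59

Start: 1210 minutes from midnight
Subtract: 251 minutes
Remaining: 1210 - 251 = 959
Hours: 15, Minutes: 59
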